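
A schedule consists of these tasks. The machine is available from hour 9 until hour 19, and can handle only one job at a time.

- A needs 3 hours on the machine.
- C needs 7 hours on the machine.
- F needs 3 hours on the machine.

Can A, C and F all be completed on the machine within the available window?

The machine window is 19 − 9 = 10 hours.
Running back to back, the jobs need 3 + 7 + 3 = 13 hours on the machine.
Since 13 > 10, they cannot all fit.

No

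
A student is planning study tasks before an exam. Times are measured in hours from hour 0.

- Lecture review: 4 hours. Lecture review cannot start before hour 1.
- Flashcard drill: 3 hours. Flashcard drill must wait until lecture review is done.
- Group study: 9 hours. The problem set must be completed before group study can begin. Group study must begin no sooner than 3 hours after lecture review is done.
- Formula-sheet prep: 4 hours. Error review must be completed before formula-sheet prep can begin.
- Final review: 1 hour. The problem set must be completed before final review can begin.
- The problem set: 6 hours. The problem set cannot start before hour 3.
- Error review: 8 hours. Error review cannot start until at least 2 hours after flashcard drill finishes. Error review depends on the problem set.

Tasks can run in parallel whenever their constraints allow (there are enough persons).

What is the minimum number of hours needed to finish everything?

22

After its own release at hour 3, the problem set can start at hour 3 and finishes at hour 9.
Final review waits on the problem set (finishes hour 9), so it starts at hour 9 and finishes at 9 + 1 = hour 10.
Lecture review waits on its own release at hour 1, so it starts at hour 1 and finishes at 1 + 4 = hour 5.
Group study cannot start until the problem set (finishes hour 9); lecture review (finishes hour 5, plus 3-hour gap → hour 8). The controlling bound is hour 9, so group study finishes at 9 + 9 = hour 18.
After lecture review (finishes hour 5), flashcard drill can start at hour 5 and finishes at hour 8.
Error review has to wait for flashcard drill (finishes hour 8, plus 2-hour gap → hour 10); the problem set (finishes hour 9). The latest of these is hour 10, so error review runs hour 10 to 10 + 8 = hour 18.
Formula-sheet prep cannot begin until error review (finishes hour 18). It runs from hour 18 to 18 + 4 = hour 22.
All tasks are finished once the last one completes. Finish times: Lecture review at 5, The problem set at 9, Flashcard drill at 8, Error review at 18, Group study at 18, Formula-sheet prep at 22, Final review at 10. The latest is hour 22.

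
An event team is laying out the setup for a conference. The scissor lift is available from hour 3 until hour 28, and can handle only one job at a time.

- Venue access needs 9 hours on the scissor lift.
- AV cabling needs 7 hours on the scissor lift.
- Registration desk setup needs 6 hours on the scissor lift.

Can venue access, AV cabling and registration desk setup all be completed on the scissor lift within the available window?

The scissor lift window is 28 − 3 = 25 hours.
Running back to back, the jobs need 9 + 7 + 6 = 22 hours on the scissor lift.
Since 22 ≤ 25, they fit within the window.

Yes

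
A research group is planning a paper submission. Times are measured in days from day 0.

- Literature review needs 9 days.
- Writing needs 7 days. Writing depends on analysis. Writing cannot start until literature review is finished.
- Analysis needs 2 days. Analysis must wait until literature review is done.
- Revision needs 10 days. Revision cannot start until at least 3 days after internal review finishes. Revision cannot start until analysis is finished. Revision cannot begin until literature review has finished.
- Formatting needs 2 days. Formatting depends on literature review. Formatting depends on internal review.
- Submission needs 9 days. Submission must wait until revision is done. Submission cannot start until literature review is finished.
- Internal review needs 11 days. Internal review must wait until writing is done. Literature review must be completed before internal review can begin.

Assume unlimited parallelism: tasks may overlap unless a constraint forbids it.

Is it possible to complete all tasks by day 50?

Nothing blocks literature review, so it runs from day 0 to day 9.
After literature review (finishes day 9), analysis can start at day 9 and finishes at day 11.
Writing cannot start until analysis (finishes day 11); literature review (finishes day 9). The controlling bound is day 11, so writing finishes at 11 + 7 = day 18.
Internal review cannot start until writing (finishes day 18); literature review (finishes day 9). The controlling bound is day 18, so internal review finishes at 18 + 11 = day 29.
Formatting cannot start until literature review (finishes day 9); internal review (finishes day 29). The controlling bound is day 29, so formatting finishes at 29 + 2 = day 31.
For revision: internal review (finishes day 29, plus 3-day gap → day 32); analysis (finishes day 11); literature review (finishes day 9). Taking the maximum gives a start of day 32, and it finishes at 32 + 10 = day 42.
For submission: revision (finishes day 42); literature review (finishes day 9). Taking the maximum gives a start of day 42, and it finishes at 42 + 9 = day 51.
The earliest everything can be done is day 51, which is after the deadline of 50, so it is not possible.

No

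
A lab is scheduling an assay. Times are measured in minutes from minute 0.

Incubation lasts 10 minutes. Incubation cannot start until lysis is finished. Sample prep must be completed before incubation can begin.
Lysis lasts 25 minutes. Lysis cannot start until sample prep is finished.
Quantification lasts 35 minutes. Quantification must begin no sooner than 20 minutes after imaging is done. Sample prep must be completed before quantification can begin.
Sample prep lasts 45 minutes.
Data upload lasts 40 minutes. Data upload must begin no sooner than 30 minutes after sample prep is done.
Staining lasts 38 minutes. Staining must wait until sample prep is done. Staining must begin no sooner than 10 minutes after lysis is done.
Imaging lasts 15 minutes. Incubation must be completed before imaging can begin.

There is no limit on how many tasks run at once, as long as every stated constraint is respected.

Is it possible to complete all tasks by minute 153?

Sample prep has no prerequisites, so it starts at minute 0 and finishes at minute 45.
Data upload cannot begin until sample prep (finishes minute 45, plus 30-minute gap → minute 75). It runs from minute 75 to 75 + 40 = minute 115.
Lysis cannot begin until sample prep (finishes minute 45). It runs from minute 45 to 45 + 25 = minute 70.
Staining needs all of sample prep (finishes minute 45); lysis (finishes minute 70, plus 10-minute gap → minute 80). That puts its earliest start at minute 80; it finishes at 80 + 38 = minute 118.
Incubation needs all of lysis (finishes minute 70); sample prep (finishes minute 45). That puts its earliest start at minute 70; it finishes at 70 + 10 = minute 80.
Imaging waits on incubation (finishes minute 80), so it starts at minute 80 and finishes at 80 + 15 = minute 95.
Quantification has to wait for imaging (finishes minute 95, plus 20-minute gap → minute 115); sample prep (finishes minute 45). The latest of these is minute 115, so quantification runs minute 115 to 115 + 35 = minute 150.
Every task is finished by minute 150, which is no later than the deadline of 153, so the schedule is feasible.

Yes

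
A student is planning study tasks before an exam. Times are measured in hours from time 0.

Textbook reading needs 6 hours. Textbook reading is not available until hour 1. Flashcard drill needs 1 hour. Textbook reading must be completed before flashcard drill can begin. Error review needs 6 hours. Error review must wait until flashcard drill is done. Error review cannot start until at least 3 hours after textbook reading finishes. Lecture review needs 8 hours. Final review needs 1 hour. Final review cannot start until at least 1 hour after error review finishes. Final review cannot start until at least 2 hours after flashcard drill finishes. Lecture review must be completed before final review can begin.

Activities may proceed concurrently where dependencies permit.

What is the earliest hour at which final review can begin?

Nothing blocks lecture review, so it runs from hour 0 to hour 8.
Textbook reading waits on its own release at hour 1, so it starts at hour 1 and finishes at 1 + 6 = hour 7.
After textbook reading (finishes hour 7), flashcard drill can start at hour 7 and finishes at hour 8.
Error review cannot start until flashcard drill (finishes hour 8); textbook reading (finishes hour 7, plus 3-hour gap → hour 10). The controlling bound is hour 10, so error review finishes at 10 + 6 = hour 16.
Final review waits on error review (finishes hour 16, plus 1-hour gap → hour 17); flashcard drill (finishes hour 8, plus 2-hour gap → hour 10); lecture review (finishes hour 8). The latest of these is hour 17, which is the earliest final review can start.

17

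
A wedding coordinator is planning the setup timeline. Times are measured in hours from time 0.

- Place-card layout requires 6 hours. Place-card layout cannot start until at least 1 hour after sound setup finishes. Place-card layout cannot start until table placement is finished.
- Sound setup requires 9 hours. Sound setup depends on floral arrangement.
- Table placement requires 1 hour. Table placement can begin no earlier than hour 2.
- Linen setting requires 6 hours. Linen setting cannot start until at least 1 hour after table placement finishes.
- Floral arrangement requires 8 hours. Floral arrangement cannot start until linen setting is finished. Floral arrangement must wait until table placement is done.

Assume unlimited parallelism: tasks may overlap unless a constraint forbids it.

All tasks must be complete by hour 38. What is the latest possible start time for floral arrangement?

Nothing follows place-card layout; the deadline of hour 38 is its only limit. It must start by 38 − 6 = hour 32.
Sound setup feeds into place-card layout (must start by hour 32, minus 1-hour gap → hour 31); so sound setup must finish by hour 31 and therefore start by hour 22.
Floral arrangement feeds into sound setup (must start by hour 22); so floral arrangement must finish by hour 22 and therefore start by hour 14.

14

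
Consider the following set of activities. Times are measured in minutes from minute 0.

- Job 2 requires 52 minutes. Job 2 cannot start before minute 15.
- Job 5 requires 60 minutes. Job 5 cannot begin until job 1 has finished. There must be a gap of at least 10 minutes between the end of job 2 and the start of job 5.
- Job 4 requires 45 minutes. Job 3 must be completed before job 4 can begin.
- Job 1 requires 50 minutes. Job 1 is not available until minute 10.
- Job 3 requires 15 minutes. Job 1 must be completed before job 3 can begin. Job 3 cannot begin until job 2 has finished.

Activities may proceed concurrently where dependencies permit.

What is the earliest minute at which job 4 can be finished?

Job 2 waits on its own release at minute 15, so it starts at minute 15 and finishes at 15 + 52 = minute 67.
Job 1 cannot begin until its own release at minute 10. It runs from minute 10 to 10 + 50 = minute 60.
Job 3 needs all of job 1 (finishes minute 60); job 2 (finishes minute 67). That puts its earliest start at minute 67; it finishes at 67 + 15 = minute 82.
Job 4 waits on job 3 (finishes minute 82), so it starts at minute 82 and finishes at 82 + 45 = minute 127.

127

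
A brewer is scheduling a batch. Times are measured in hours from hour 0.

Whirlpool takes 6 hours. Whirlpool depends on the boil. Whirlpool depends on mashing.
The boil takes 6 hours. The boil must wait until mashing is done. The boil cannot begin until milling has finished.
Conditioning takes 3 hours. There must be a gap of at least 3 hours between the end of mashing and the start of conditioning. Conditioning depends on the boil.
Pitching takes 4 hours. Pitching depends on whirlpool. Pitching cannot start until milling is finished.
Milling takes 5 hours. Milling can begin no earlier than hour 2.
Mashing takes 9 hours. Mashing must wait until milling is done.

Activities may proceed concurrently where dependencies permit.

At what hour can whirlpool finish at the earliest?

After its own release at hour 2, milling can start at hour 2 and finishes at hour 7.
After milling (finishes hour 7), mashing can start at hour 7 and finishes at hour 16.
The boil cannot start until mashing (finishes hour 16); milling (finishes hour 7). The controlling bound is hour 16, so the boil finishes at 16 + 6 = hour 22.
For whirlpool: the boil (finishes hour 22); mashing (finishes hour 16). Taking the maximum gives a start of hour 22, and it finishes at 22 + 6 = hour 28.

28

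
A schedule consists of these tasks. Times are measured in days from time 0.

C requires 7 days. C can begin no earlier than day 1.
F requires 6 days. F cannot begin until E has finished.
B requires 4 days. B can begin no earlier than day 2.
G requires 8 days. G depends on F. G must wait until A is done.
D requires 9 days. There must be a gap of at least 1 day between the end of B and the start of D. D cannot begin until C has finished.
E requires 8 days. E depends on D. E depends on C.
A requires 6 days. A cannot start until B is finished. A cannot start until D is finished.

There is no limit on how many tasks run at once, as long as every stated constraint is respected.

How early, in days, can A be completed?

23

C cannot begin until its own release at day 1. It runs from day 1 to 1 + 7 = day 8.
B cannot begin until its own release at day 2. It runs from day 2 to 2 + 4 = day 6.
D needs all of B (finishes day 6, plus 1-day gap → day 7); C (finishes day 8). That puts its earliest start at day 8; it finishes at 8 + 9 = day 17.
A has to wait for B (finishes day 6); D (finishes day 17). The latest of these is day 17, so A runs day 17 to 17 + 6 = day 23.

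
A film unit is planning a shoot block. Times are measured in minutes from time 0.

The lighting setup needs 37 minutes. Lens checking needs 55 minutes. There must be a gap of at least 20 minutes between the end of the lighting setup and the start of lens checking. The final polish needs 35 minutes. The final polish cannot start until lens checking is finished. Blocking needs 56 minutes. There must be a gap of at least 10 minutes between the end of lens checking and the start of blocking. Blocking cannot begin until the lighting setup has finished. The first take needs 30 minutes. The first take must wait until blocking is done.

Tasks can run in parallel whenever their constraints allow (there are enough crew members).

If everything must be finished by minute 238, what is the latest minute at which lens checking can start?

87

To finish by minute 238, the first take (duration 30) must start no later than minute 208.
Blocking has to be done before the first take (must start by minute 208). That means finishing by minute 208, i.e. starting by 208 − 56 = minute 152.
The final polish has no dependents, so it just needs to finish by minute 238. Starting by 238 − 35 = minute 203 achieves that.
Lens checking must finish in time for blocking (must start by minute 152, minus 10-minute gap → minute 142); the final polish (must start by minute 203). The tightest is minute 142, so lens checking must start by 142 − 55 = minute 87.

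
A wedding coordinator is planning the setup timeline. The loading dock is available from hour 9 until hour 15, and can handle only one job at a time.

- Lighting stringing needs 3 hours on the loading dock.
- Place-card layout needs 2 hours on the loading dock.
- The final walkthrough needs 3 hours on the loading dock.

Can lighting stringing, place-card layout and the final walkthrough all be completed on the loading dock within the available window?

The loading dock window is 15 − 9 = 6 hours.
Running back to back, the jobs need 3 + 2 + 3 = 8 hours on the loading dock.
Since 8 > 6, they cannot all fit.

No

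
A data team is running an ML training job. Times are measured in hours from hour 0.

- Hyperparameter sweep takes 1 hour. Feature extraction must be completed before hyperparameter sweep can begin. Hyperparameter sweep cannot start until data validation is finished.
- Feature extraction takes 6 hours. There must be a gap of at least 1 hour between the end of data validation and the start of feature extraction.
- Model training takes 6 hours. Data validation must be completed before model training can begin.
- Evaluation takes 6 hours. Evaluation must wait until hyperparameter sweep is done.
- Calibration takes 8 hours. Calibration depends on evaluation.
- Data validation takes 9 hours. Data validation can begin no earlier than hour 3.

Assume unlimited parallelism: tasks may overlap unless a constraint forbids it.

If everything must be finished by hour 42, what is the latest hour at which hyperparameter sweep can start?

To finish by hour 42, calibration (duration 8) must start no later than hour 34.
Evaluation has to be done before calibration (must start by hour 34). That means finishing by hour 34, i.e. starting by 34 − 6 = hour 28.
Hyperparameter sweep has to be done before evaluation (must start by hour 28). That means finishing by hour 28, i.e. starting by 28 − 1 = hour 27.

27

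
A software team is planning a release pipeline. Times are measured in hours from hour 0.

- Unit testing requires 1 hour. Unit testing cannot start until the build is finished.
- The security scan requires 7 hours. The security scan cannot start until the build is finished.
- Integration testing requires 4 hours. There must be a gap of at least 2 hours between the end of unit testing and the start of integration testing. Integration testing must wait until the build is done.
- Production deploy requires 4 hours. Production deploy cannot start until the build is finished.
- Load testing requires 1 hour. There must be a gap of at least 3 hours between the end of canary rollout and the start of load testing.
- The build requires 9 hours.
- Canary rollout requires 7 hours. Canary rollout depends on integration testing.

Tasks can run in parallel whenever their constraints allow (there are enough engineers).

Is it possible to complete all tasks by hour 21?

No

The build can start immediately at hour 0; it finishes at hour 9.
After the build (finishes hour 9), production deploy can start at hour 9 and finishes at hour 13.
The security scan cannot begin until the build (finishes hour 9). It runs from hour 9 to 9 + 7 = hour 16.
Unit testing waits on the build (finishes hour 9), so it starts at hour 9 and finishes at 9 + 1 = hour 10.
Integration testing needs all of unit testing (finishes hour 10, plus 2-hour gap → hour 12); the build (finishes hour 9). That puts its earliest start at hour 12; it finishes at 12 + 4 = hour 16.
Canary rollout cannot begin until integration testing (finishes hour 16). It runs from hour 16 to 16 + 7 = hour 23.
After canary rollout (finishes hour 23, plus 3-hour gap → hour 26), load testing can start at hour 26 and finishes at hour 27.
The earliest everything can be done is hour 27, which is after the deadline of 21, so it is not possible.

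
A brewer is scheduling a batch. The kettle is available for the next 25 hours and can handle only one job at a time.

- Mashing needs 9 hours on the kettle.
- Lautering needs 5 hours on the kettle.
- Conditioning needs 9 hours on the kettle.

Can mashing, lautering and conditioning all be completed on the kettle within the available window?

Yes

Running back to back, the jobs need 9 + 5 + 9 = 23 hours on the kettle.
Since 23 ≤ 25, they fit within the window.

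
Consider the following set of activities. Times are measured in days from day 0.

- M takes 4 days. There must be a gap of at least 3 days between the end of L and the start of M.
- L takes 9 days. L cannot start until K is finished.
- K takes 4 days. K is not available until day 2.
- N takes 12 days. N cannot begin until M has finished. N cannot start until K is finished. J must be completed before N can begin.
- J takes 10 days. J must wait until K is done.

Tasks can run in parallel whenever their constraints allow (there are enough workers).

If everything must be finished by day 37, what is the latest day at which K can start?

5

N must finish by day 37; it takes 12 days, so it must start by 37 − 12 = day 25.
J has to be done before N (must start by day 25). That means finishing by day 25, i.e. starting by 25 − 10 = day 15.
Since N (must start by day 25) depends on it, M must finish by day 25. Backing off its 4-day duration gives a latest start of day 21.
L feeds into M (must start by day 21, minus 3-day gap → day 18); so L must finish by day 18 and therefore start by day 9.
K has several dependents: J (must start by day 15); L (must start by day 9); N (must start by day 25). The earliest of those limits is day 9, so K must start by 9 − 4 = day 5.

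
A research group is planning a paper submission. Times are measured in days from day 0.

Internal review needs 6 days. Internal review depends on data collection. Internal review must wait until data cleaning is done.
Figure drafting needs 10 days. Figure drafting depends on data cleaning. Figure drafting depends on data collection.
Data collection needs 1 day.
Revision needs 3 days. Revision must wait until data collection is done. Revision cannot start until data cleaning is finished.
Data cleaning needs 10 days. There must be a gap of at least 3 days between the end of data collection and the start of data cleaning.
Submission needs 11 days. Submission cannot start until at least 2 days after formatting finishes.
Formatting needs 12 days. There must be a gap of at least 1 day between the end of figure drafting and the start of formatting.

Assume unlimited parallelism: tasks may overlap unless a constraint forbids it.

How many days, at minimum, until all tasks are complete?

Data collection has no prerequisites, so it starts at day 0 and finishes at day 1.
After data collection (finishes day 1, plus 3-day gap → day 4), data cleaning can start at day 4 and finishes at day 14.
Revision cannot start until data collection (finishes day 1); data cleaning (finishes day 14). The controlling bound is day 14, so revision finishes at 14 + 3 = day 17.
Internal review needs all of data collection (finishes day 1); data cleaning (finishes day 14). That puts its earliest start at day 14; it finishes at 14 + 6 = day 20.
Figure drafting has to wait for data cleaning (finishes day 14); data collection (finishes day 1). The latest of these is day 14, so figure drafting runs day 14 to 14 + 10 = day 24.
Formatting cannot begin until figure drafting (finishes day 24, plus 1-day gap → day 25). It runs from day 25 to 25 + 12 = day 37.
After formatting (finishes day 37, plus 2-day gap → day 39), submission can start at day 39 and finishes at day 50.
All tasks are finished once the last one completes. Finish times: Data collection at 1, Data cleaning at 14, Figure drafting at 24, Internal review at 20, Revision at 17, Formatting at 37, Submission at 50. The latest is day 50.

50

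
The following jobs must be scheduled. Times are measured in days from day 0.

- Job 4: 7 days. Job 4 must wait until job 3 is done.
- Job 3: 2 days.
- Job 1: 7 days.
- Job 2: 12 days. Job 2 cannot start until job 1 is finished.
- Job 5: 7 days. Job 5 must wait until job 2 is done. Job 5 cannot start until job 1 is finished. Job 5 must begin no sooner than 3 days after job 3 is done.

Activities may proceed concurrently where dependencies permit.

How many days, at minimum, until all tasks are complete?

Job 3 has no prerequisites, so it starts at day 0 and finishes at day 2.
Job 4 cannot begin until job 3 (finishes day 2). It runs from day 2 to 2 + 7 = day 9.
Job 1 has no prerequisites, so it starts at day 0 and finishes at day 7.
After job 1 (finishes day 7), job 2 can start at day 7 and finishes at day 19.
Job 5 has to wait for job 2 (finishes day 19); job 1 (finishes day 7); job 3 (finishes day 2, plus 3-day gap → day 5). The latest of these is day 19, so job 5 runs day 19 to 19 + 7 = day 26.
All tasks are finished once the last one completes. Finish times: Job 1 at 7, Job 2 at 19, Job 3 at 2, Job 4 at 9, Job 5 at 26. The latest is day 26.

26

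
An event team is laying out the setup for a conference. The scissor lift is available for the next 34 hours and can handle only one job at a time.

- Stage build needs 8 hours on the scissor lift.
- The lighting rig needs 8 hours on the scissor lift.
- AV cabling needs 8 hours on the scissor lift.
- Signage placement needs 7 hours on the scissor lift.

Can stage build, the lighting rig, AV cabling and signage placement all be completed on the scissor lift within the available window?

Running back to back, the jobs need 8 + 8 + 8 + 7 = 31 hours on the scissor lift.
Since 31 ≤ 34, they fit within the window.

Yes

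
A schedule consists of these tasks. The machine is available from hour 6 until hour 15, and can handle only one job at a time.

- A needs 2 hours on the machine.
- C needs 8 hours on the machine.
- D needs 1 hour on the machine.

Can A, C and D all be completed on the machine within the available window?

The machine window is 15 − 6 = 9 hours.
Running back to back, the jobs need 2 + 8 + 1 = 11 hours on the machine.
Since 11 > 9, they cannot all fit.

No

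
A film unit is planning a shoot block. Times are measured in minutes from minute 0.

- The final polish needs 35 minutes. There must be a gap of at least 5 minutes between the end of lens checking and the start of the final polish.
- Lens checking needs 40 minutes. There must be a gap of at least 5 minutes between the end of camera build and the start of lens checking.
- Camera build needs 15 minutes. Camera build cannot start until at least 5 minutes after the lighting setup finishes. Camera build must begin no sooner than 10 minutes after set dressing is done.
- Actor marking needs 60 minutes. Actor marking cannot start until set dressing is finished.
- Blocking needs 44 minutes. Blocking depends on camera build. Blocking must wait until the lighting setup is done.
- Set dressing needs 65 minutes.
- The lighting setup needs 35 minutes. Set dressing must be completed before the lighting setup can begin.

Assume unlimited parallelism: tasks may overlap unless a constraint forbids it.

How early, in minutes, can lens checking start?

Nothing blocks set dressing, so it runs from minute 0 to minute 65.
After set dressing (finishes minute 65), the lighting setup can start at minute 65 and finishes at minute 100.
Camera build needs all of the lighting setup (finishes minute 100, plus 5-minute gap → minute 105); set dressing (finishes minute 65, plus 10-minute gap → minute 75). That puts its earliest start at minute 105; it finishes at 105 + 15 = minute 120.
Lens checking waits on camera build (finishes minute 120, plus 5-minute gap → minute 125), so the earliest it can start is minute 125.

125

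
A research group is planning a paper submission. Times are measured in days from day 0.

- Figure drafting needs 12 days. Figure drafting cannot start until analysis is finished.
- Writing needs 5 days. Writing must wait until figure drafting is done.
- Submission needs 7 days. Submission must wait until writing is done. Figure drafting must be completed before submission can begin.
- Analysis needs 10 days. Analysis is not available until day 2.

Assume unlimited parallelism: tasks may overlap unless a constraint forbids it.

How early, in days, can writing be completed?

Analysis waits on its own release at day 2, so it starts at day 2 and finishes at 2 + 10 = day 12.
Figure drafting waits on analysis (finishes day 12), so it starts at day 12 and finishes at 12 + 12 = day 24.
Writing cannot begin until figure drafting (finishes day 24). It runs from day 24 to 24 + 5 = day 29.

29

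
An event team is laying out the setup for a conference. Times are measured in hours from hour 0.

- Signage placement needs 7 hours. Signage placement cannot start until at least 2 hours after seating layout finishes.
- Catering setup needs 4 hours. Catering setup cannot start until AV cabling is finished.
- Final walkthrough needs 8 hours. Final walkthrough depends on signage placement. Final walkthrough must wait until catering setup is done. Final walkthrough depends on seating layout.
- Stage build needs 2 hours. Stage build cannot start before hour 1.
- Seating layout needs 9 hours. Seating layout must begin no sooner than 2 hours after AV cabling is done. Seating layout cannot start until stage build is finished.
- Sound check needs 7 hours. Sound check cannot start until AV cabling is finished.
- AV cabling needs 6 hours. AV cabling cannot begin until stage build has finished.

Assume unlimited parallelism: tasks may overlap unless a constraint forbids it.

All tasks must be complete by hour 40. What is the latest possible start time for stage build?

To finish by hour 40, final walkthrough (duration 8) must start no later than hour 32.
Signage placement must finish before final walkthrough (must start by hour 32). With a 7-hour duration, signage placement must start by 32 − 7 = hour 25.
Seating layout must finish in time for signage placement (must start by hour 25, minus 2-hour gap → hour 23); final walkthrough (must start by hour 32). The tightest is hour 23, so seating layout must start by 23 − 9 = hour 14.
Catering setup must finish before final walkthrough (must start by hour 32). With a 4-hour duration, catering setup must start by 32 − 4 = hour 28.
Sound check must finish by hour 40; it takes 7 hours, so it must start by 40 − 7 = hour 33.
For AV cabling: seating layout (must start by hour 14, minus 2-hour gap → hour 12); catering setup (must start by hour 28); sound check (must start by hour 33). The most restrictive is hour 12; with a 6-hour duration, AV cabling must start by hour 6.
Stage build must finish in time for AV cabling (must start by hour 6); seating layout (must start by hour 14). The tightest is hour 6, so stage build must start by 6 − 2 = hour 4.

4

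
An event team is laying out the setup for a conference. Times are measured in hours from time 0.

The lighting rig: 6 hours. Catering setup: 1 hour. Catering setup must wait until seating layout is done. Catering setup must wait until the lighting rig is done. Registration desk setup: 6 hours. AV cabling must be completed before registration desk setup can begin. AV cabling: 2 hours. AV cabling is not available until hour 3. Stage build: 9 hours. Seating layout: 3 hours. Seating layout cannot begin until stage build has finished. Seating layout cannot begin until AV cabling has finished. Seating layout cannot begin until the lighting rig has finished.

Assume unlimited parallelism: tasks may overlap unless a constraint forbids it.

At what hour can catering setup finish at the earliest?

AV cabling waits on its own release at hour 3, so it starts at hour 3 and finishes at 3 + 2 = hour 5.
The lighting rig can start immediately at hour 0; it finishes at hour 6.
Stage build has no prerequisites, so it starts at hour 0 and finishes at hour 9.
Seating layout has to wait for stage build (finishes hour 9); AV cabling (finishes hour 5); the lighting rig (finishes hour 6). The latest of these is hour 9, so seating layout runs hour 9 to 9 + 3 = hour 12.
Catering setup has to wait for seating layout (finishes hour 12); the lighting rig (finishes hour 6). The latest of these is hour 12, so catering setup runs hour 12 to 12 + 1 = hour 13.

13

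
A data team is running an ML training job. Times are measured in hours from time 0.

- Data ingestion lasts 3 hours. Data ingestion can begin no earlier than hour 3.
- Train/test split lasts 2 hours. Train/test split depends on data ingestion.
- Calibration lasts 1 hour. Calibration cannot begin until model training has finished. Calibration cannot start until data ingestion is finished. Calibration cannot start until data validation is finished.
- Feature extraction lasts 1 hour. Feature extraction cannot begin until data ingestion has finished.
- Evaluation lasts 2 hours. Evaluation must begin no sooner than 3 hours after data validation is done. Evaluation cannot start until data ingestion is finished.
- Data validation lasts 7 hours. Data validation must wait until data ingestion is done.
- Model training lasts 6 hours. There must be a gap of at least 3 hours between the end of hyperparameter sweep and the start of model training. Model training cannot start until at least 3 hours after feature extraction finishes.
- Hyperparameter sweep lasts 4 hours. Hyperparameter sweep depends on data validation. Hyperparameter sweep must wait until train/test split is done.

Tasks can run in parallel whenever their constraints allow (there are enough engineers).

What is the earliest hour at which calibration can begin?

26

Data ingestion waits on its own release at hour 3, so it starts at hour 3 and finishes at 3 + 3 = hour 6.
Train/test split waits on data ingestion (finishes hour 6), so it starts at hour 6 and finishes at 6 + 2 = hour 8.
After data ingestion (finishes hour 6), feature extraction can start at hour 6 and finishes at hour 7.
Data validation waits on data ingestion (finishes hour 6), so it starts at hour 6 and finishes at 6 + 7 = hour 13.
Hyperparameter sweep needs all of data validation (finishes hour 13); train/test split (finishes hour 8). That puts its earliest start at hour 13; it finishes at 13 + 4 = hour 17.
Model training cannot start until hyperparameter sweep (finishes hour 17, plus 3-hour gap → hour 20); feature extraction (finishes hour 7, plus 3-hour gap → hour 10). The controlling bound is hour 20, so model training finishes at 20 + 6 = hour 26.
Calibration waits on model training (finishes hour 26); data ingestion (finishes hour 6); data validation (finishes hour 13). The latest of these is hour 26, which is the earliest calibration can start.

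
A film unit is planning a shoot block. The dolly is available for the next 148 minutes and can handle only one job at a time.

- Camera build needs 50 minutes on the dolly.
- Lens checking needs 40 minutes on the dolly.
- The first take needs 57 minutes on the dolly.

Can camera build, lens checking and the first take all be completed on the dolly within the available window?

Running back to back, the jobs need 50 + 40 + 57 = 147 minutes on the dolly.
Since 147 ≤ 148, they fit within the window.

Yes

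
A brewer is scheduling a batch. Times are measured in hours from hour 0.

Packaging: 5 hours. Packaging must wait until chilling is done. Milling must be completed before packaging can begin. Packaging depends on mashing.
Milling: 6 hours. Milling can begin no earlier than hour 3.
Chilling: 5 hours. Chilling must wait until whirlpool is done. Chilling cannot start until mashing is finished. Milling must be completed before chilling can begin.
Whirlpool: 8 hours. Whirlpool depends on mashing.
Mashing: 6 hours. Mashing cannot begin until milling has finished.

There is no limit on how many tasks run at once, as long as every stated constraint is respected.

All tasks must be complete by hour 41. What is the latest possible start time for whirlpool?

23

Nothing follows packaging; the deadline of hour 41 is its only limit. It must start by 41 − 5 = hour 36.
Chilling feeds into packaging (must start by hour 36); so chilling must finish by hour 36 and therefore start by hour 31.
Whirlpool feeds into chilling (must start by hour 31); so whirlpool must finish by hour 31 and therefore start by hour 23.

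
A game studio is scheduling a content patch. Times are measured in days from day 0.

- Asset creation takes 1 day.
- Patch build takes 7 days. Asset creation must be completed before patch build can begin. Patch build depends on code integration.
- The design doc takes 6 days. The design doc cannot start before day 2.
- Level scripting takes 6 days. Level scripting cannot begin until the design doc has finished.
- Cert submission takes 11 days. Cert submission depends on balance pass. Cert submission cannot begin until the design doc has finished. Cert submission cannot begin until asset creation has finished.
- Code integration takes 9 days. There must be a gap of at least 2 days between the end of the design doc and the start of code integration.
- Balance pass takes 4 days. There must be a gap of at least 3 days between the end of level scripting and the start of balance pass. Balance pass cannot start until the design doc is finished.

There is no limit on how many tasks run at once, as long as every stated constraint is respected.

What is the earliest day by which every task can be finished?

Asset creation can start immediately at day 0; it finishes at day 1.
The design doc waits on its own release at day 2, so it starts at day 2 and finishes at 2 + 6 = day 8.
Code integration waits on the design doc (finishes day 8, plus 2-day gap → day 10), so it starts at day 10 and finishes at 10 + 9 = day 19.
Patch build needs all of asset creation (finishes day 1); code integration (finishes day 19). That puts its earliest start at day 19; it finishes at 19 + 7 = day 26.
Level scripting cannot begin until the design doc (finishes day 8). It runs from day 8 to 8 + 6 = day 14.
Balance pass has to wait for level scripting (finishes day 14, plus 3-day gap → day 17); the design doc (finishes day 8). The latest of these is day 17, so balance pass runs day 17 to 17 + 4 = day 21.
Cert submission needs all of balance pass (finishes day 21); the design doc (finishes day 8); asset creation (finishes day 1). That puts its earliest start at day 21; it finishes at 21 + 11 = day 32.
All tasks are finished once the last one completes. Finish times: The design doc at 8, Asset creation at 1, Level scripting at 14, Code integration at 19, Balance pass at 21, Cert submission at 32, Patch build at 26. The latest is day 32.

32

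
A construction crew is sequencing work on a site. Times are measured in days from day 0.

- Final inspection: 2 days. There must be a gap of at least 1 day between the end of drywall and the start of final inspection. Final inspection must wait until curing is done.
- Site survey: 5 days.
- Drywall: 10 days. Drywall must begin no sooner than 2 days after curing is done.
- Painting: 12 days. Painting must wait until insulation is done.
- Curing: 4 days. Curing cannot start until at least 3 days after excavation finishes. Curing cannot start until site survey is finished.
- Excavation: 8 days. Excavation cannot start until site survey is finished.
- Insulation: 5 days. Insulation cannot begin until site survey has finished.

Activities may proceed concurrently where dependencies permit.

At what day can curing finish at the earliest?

Site survey has no prerequisites, so it starts at day 0 and finishes at day 5.
Excavation cannot begin until site survey (finishes day 5). It runs from day 5 to 5 + 8 = day 13.
For curing: excavation (finishes day 13, plus 3-day gap → day 16); site survey (finishes day 5). Taking the maximum gives a start of day 16, and it finishes at 16 + 4 = day 20.

20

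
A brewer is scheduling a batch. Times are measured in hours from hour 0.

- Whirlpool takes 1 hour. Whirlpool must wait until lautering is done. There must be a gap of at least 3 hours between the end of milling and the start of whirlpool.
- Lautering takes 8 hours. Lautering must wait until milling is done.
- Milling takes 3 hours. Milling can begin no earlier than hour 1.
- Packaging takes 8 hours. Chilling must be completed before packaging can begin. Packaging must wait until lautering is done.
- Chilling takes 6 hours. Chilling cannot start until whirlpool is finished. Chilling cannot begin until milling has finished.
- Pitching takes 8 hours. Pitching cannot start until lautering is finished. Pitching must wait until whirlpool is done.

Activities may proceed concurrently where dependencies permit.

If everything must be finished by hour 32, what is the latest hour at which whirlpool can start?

Packaging must finish by hour 32; it takes 8 hours, so it must start by 32 − 8 = hour 24.
Since packaging (must start by hour 24) depends on it, chilling must finish by hour 24. Backing off its 6-hour duration gives a latest start of hour 18.
Nothing follows pitching; the deadline of hour 32 is its only limit. It must start by 32 − 8 = hour 24.
Whirlpool has several dependents: chilling (must start by hour 18); pitching (must start by hour 24). The earliest of those limits is hour 18, so whirlpool must start by 18 − 1 = hour 17.

17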